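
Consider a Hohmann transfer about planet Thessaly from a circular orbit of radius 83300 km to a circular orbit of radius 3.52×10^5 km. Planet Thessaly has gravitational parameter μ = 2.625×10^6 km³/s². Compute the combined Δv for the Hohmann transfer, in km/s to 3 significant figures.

Δv = 2.57 km/s

Transfer-ellipse semi-major axis a_t = (r₁ + r₂)/2 = (83300 + 3.520×10^5)/2 = 2.1765×10^5 km.
Circular speed at r₁: v₁ = √(μ/r₁) = √(2.625×10^6/83300) = 5.6136 km/s.
Transfer-orbit speed at r₁ (v² = μ(2/r − 1/a)): v_p = √[μ(2/r₁ − 1/a_t)] = 7.1389 km/s.
First burn Δv₁ = |v_p − v₁| = 1.5253 km/s.
At r₂, v₂ = √(μ/r₂) = 2.7308 km/s.
Transfer-orbit speed at r₂: v_a = √[μ(2/r₂ − 1/a_t)] = 1.6894 km/s.
Second burn Δv₂ = |v₂ − v_a| = 1.0414 km/s.
Δv = Δv₁ + Δv₂ = 1.5253 + 1.0414 = 2.567 km/s.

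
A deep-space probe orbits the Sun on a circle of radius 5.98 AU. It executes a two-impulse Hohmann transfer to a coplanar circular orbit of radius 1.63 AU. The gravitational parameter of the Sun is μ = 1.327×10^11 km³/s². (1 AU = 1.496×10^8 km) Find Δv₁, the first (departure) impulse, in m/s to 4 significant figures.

In km: r₁ = 5.98 × 1.496×10^8 = 8.94608×10^8 km; r₂ = 1.63 × 1.496×10^8 = 2.43848×10^8 km.
Transfer-ellipse semi-major axis a_t = (r₁ + r₂)/2 = (8.94608×10^8 + 2.43848×10^8)/2 = 5.69228×10^8 km.
Circular speed at r = 8.94608×10^8 km: v_c = √(μ/r) = 12.179 km/s.
Transfer-orbit speed at the same r (vis-viva, a = a_t): v_t = √[μ(2/r − 1/a_t)] = 7.9714 km/s.
Δv₁ = |v_t − v_c| = |7.9714 − 12.179| = 4.208 km/s.

Δv₁ = 4208 m/s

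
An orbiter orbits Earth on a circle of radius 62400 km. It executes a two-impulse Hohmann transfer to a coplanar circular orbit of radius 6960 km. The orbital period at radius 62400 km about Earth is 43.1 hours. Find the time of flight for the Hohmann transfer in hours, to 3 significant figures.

From Kepler's third law T² = 4π²r³/μ at r = 62400 km, T = 43.1 hours = 43.1 × 3600 s = 1.5516×10^5 s: μ = 4π²r³/T² = 3.98432×10^5 km³/s².
Transfer-ellipse semi-major axis a_t = (r₁ + r₂)/2 = (62400 + 6960)/2 = 34680 km.
By Kepler's third law the transfer-orbit period is T = 2π√(a_t³/μ), so t = T/2 = 32140 s.
Converting: 32140 s ÷ 3600 s/hour = 8.93 hours.

t = 8.93 hours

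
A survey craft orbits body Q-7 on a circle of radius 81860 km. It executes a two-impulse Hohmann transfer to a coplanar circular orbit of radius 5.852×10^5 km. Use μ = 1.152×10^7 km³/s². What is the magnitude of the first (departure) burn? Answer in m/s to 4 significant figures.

Δv₁ = 3851 m/s

The Hohmann ellipse has a_t = (r₁ + r₂)/2 = 3.3353×10^5 km.
Circular speed at r = 81860 km: v_c = √(μ/r) = 11.863 km/s.
Transfer-orbit speed at the same r (vis-viva, a = a_t): v_t = √[μ(2/r − 1/a_t)] = 15.714 km/s.
Δv₁ = |v_t − v_c| = |15.714 − 11.863| = 3.851 km/s.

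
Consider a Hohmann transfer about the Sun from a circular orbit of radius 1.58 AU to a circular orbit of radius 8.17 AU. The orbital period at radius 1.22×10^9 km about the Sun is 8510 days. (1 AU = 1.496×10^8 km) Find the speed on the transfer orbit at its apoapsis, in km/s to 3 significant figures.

From Kepler's third law T² = 4π²r³/μ at r = 1.22×10^9 km, T = 8510 days = 8510 × 86400 s = 7.35264×10^8 s: μ = 4π²r³/T² = 1.32603×10^11 km³/s².
In km: r₁ = 1.58 × 1.496×10^8 = 2.36368×10^8 km; r₂ = 8.17 × 1.496×10^8 = 1.222232×10^9 km.
Transfer-ellipse semi-major axis a_t = (r₁ + r₂)/2 = (2.36368×10^8 + 1.222232×10^9)/2 = 7.293×10^8 km.
At apoapsis, r = 1.222232×10^9 km.
From the vis-viva equation, v = √[μ(2/r − 1/a_t)] = 5.930 km/s.

v = 5.93 km/s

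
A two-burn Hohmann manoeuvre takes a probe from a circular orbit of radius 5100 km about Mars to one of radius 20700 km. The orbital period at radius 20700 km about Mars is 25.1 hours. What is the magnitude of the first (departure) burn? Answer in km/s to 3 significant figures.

Δv₁ = 0.774 km/s

From Kepler's third law T² = 4π²r³/μ at r = 20700 km, T = 25.1 hours = 25.1 × 3600 s = 90360 s: μ = 4π²r³/T² = 42886.3 km³/s².
The Hohmann ellipse has a_t = (r₁ + r₂)/2 = 12900 km.
Circular speed at r = 5100 km: v_c = √(μ/r) = 2.89984 km/s.
Transfer-orbit speed at the same r (vis-viva, a = a_t): v_t = √[μ(2/r − 1/a_t)] = 3.67337 km/s.
Δv₁ = |v_t − v_c| = |3.67337 − 2.89984| = 0.7735 km/s.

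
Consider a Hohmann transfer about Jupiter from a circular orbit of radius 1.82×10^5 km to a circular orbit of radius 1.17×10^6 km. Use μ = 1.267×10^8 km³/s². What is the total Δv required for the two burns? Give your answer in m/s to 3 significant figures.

Semi-major axis of the transfer orbit: a_t = (1.820×10^5 + 1.170×10^6)/2 = 6.760×10^5 km.
At r₁ the circular-orbit speed is v₁ = √(μ/r₁) = 26.3847 km/s.
On the transfer ellipse at r₁, vis-viva equation gives v_p = √[μ(2/r₁ − 1/a_t)] = 34.7114 km/s.
First burn Δv₁ = |v_p − v₁| = 8.327 km/s.
Circular speed at r₂: v₂ = √(μ/r₂) = 10.4063 km/s.
Transfer-orbit speed at r₂: v_a = √[μ(2/r₂ − 1/a_t)] = 5.39955 km/s.
Second burn Δv₂ = |v₂ − v_a| = 5.007 km/s.
Total Δv = Δv₁ + Δv₂ = 13.33 km/s.

Δv = 13300 m/s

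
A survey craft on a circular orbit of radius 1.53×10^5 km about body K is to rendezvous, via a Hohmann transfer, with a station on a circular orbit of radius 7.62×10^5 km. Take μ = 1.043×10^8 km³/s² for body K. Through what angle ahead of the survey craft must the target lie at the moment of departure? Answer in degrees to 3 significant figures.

φ = 96.3°

Semi-major axis of the transfer orbit: a_t = (1.530×10^5 + 7.620×10^5)/2 = 4.575×10^5 km.
The half-period of the transfer ellipse is t = π√(a_t³/μ) = 95190.7 s.
The target's mean motion on its circular orbit is ω₂ = √(μ/r₂³) = 1.53536×10^-5 rad/s.
Angle swept by the target during transfer: ω₂·t = 1.4615 rad = 83.74°.
The survey craft traverses 180° on the transfer ellipse, so the target must lead by 180° − 83.74° = 96.3°.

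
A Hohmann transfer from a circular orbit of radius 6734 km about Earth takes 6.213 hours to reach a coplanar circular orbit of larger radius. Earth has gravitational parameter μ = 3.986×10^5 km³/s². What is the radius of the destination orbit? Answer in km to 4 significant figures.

r₂ = 47740 km

Transfer time t = 6.213 hours = 22366.8 s, and t = π√(a_t³/μ).
So a_t = (μ t²/π²)^(1/3) = (3.986×10^5 × (22366.8)² / π²)^(1/3) = 27236 km.
Since a_t = (r₁ + r₂)/2, r₂ = 2a_t − r₁ = 2×27236 − 6734 = 47738 km.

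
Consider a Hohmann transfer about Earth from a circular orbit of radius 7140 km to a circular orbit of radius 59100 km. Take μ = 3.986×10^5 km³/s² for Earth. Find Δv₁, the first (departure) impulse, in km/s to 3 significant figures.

Δv₁ = 2.51 km/s

The Hohmann ellipse has a_t = (r₁ + r₂)/2 = 33120 km.
Circular speed at r = 7140 km: v_c = √(μ/r) = 7.472 km/s.
Transfer-orbit speed at the same r (vis-viva, a = a_t): v_t = √[μ(2/r − 1/a_t)] = 9.981 km/s.
Δv₁ = |v_t − v_c| = |9.981 − 7.472| = 2.509 km/s.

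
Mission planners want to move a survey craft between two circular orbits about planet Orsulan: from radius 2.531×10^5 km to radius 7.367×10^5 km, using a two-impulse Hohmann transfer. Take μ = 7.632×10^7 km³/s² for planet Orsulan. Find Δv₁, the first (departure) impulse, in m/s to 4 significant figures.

Δv₁ = 3822 m/s

Transfer-ellipse semi-major axis a_t = (r₁ + r₂)/2 = (2.531×10^5 + 7.367×10^5)/2 = 4.949×10^5 km.
Circular speed at r = 2.531×10^5 km: v_c = √(μ/r) = 17.365 km/s.
Vis-viva on the transfer ellipse at r = 2.531×10^5 km gives v_t = √[μ(2/r − 1/a_t)] = 21.187 km/s.
Δv₁ = |v_t − v_c| = |21.187 − 17.365| = 3.822 km/s.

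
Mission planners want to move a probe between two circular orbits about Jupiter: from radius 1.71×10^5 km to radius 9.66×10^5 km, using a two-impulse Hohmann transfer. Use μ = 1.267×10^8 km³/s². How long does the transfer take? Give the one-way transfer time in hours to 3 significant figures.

t = 33.2 hours

The Hohmann ellipse has a_t = (r₁ + r₂)/2 = 5.685×10^5 km.
Half the transfer-orbit period gives t = π√(a_t³/μ) = 1.196×10^5 s.
Converting: 1.196×10^5 s ÷ 3600 s/hour = 33.2 hours.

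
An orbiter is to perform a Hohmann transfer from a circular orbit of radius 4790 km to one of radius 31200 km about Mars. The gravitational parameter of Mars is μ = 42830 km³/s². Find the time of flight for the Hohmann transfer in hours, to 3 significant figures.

Transfer-ellipse semi-major axis a_t = (r₁ + r₂)/2 = (4790 + 31200)/2 = 17995 km.
Transfer time t = π√(a_t³/μ) = π√((17995)³ / 42830) = 36640 s.
Converting: 36640 s ÷ 3600 s/hour = 10.2 hours.

t = 10.2 hours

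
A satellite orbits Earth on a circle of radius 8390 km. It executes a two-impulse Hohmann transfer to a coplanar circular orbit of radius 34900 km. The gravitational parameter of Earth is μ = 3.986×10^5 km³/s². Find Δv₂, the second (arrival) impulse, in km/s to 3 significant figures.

Δv₂ = 1.28 km/s

The Hohmann ellipse has a_t = (r₁ + r₂)/2 = 21645 km.
Circular speed at r = 34900 km: v_c = √(μ/r) = 3.3795 km/s.
Vis-viva on the transfer ellipse at r = 34900 km gives v_t = √[μ(2/r − 1/a_t)] = 2.1041 km/s.
Δv₂ = |v_t − v_c| = |2.1041 − 3.3795| = 1.275 km/s.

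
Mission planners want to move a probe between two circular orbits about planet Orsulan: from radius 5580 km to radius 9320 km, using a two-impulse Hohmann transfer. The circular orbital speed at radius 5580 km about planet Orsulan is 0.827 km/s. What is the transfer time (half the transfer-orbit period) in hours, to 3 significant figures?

From the circular-orbit relation v² = μ/r at r = 5580 km: μ = v²r = (0.827)² × 5580 = 3816.32 km³/s².
The Hohmann ellipse has a_t = (r₁ + r₂)/2 = 7450 km.
Transfer time t = π√(a_t³/μ) = π√((7450)³ / 3816.32) = 32700 s.
Converting: 32700 s ÷ 3600 s/hour = 9.08 hours.

t = 9.08 hours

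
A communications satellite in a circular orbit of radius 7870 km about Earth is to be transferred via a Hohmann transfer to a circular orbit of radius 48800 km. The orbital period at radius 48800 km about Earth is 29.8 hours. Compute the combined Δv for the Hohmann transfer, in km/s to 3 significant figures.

Δv = 3.57 km/s

From Kepler's third law T² = 4π²r³/μ at r = 48800 km, T = 29.8 hours = 29.8 × 3600 s = 1.0728×10^5 s: μ = 4π²r³/T² = 3.98641×10^5 km³/s².
The Hohmann ellipse has a_t = (r₁ + r₂)/2 = 28335 km.
Circular speed at r₁: v₁ = √(μ/r₁) = √(3.98641×10^5/7870) = 7.117 km/s.
On the transfer ellipse at r₁, v² = μ(2/r − 1/a) gives v_p = √[μ(2/r₁ − 1/a_t)] = 9.340 km/s.
First burn Δv₁ = |v_p − v₁| = 2.223 km/s.
At r₂, v₂ = √(μ/r₂) = 2.858 km/s.
Transfer-orbit speed at r₂: v_a = √[μ(2/r₂ − 1/a_t)] = 1.506 km/s.
Second burn Δv₂ = |v₂ − v_a| = 1.352 km/s.
Total Δv = Δv₁ + Δv₂ = 3.575 km/s.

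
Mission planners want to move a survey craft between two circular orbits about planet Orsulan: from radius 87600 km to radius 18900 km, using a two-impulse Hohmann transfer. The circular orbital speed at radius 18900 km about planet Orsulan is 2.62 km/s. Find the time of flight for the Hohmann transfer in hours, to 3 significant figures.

t = 29.8 hours

From the circular-orbit relation v² = μ/r at r = 18900 km: μ = v²r = (2.62)² × 18900 = 1.29737×10^5 km³/s².
Semi-major axis of the transfer orbit: a_t = (87600 + 18900)/2 = 53250 km.
Half the transfer-orbit period gives t = π√(a_t³/μ) = 1.072×10^5 s.
Converting: 1.072×10^5 s ÷ 3600 s/hour = 29.8 hours.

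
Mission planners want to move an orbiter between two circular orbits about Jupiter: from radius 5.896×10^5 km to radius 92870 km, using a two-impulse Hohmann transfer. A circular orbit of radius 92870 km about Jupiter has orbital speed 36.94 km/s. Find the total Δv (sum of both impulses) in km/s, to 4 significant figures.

From the circular-orbit relation v² = μ/r at r = 92870 km: μ = v²r = (36.94)² × 92870 = 1.26727×10^8 km³/s².
The Hohmann ellipse has a_t = (r₁ + r₂)/2 = 3.41235×10^5 km.
At r₁ the circular-orbit speed is v₁ = √(μ/r₁) = 14.66 km/s.
On the transfer ellipse at r₁, vis-viva equation gives v_a = √[μ(2/r₁ − 1/a_t)] = 7.648 km/s.
First burn Δv₁ = |v_a − v₁| = 7.012 km/s.
Circular speed at r₂: v₂ = √(μ/r₂) = 36.94 km/s.
Transfer-orbit speed at r₂: v_p = √[μ(2/r₂ − 1/a_t)] = 48.56 km/s.
Second burn Δv₂ = |v₂ − v_p| = 11.62 km/s.
Total Δv = Δv₁ + Δv₂ = 18.63 km/s.

Δv = 18.63 km/s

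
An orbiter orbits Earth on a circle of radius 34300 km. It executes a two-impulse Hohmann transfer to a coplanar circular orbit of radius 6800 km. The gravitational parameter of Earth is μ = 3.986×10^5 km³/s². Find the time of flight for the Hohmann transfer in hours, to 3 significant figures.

t = 4.07 hours

Semi-major axis of the transfer orbit: a_t = (34300 + 6800)/2 = 20550 km.
Transfer time t = π√(a_t³/μ) = π√((20550)³ / 3.986×10^5) = 14660 s.
Converting: 14660 s ÷ 3600 s/hour = 4.07 hours.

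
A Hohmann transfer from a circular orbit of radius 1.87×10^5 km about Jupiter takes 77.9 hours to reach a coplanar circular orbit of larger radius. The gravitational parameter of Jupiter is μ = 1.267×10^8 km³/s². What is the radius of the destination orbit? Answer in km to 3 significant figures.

r₂ = 1.82×10^6 km

Transfer time t = 77.9 hours = 2.8044×10^5 s, and t = π√(a_t³/μ).
So a_t = (μ t²/π²)^(1/3) = (1.267×10^8 × (2.8044×10^5)² / π²)^(1/3) = 1.0032×10^6 km.
Since a_t = (r₁ + r₂)/2, r₂ = 2a_t − r₁ = 2×1.0032×10^6 − 1.870×10^5 = 1.8194×10^6 km.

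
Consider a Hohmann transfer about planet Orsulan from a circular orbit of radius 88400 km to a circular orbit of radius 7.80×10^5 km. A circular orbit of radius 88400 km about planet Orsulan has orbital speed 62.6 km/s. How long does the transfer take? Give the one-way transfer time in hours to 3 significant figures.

From the circular-orbit relation v² = μ/r at r = 88400 km: μ = v²r = (62.6)² × 88400 = 3.46418×10^8 km³/s².
Semi-major axis of the transfer orbit: a_t = (88400 + 7.800×10^5)/2 = 4.342×10^5 km.
Transfer time t = π√(a_t³/μ) = π√((4.342×10^5)³ / 3.46418×10^8) = 48290 s.
Converting: 48290 s ÷ 3600 s/hour = 13.4 hours.

t = 13.4 hours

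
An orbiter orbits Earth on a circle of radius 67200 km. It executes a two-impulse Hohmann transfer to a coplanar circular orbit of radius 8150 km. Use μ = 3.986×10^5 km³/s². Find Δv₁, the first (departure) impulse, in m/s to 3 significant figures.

Δv₁ = 1300 m/s

The Hohmann ellipse has a_t = (r₁ + r₂)/2 = 37675 km.
Circular speed at r = 67200 km: v_c = √(μ/r) = 2.4355 km/s.
Vis-viva on the transfer ellipse at r = 67200 km gives v_t = √[μ(2/r − 1/a_t)] = 1.1328 km/s.
Δv₁ = |v_t − v_c| = |1.1328 − 2.4355| = 1.303 km/s.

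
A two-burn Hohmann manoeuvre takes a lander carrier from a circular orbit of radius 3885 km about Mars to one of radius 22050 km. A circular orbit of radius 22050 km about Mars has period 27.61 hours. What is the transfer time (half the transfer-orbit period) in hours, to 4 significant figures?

From Kepler's third law T² = 4π²r³/μ at r = 22050 km, T = 27.61 hours = 27.61 × 3600 s = 99396 s: μ = 4π²r³/T² = 42839.8 km³/s².
The Hohmann ellipse has a_t = (r₁ + r₂)/2 = 12967.5 km.
Transfer time t = π√(a_t³/μ) = π√((12967.5)³ / 42839.8) = 22414 s.
Converting: 22414 s ÷ 3600 s/hour = 6.226 hours.

t = 6.226 hours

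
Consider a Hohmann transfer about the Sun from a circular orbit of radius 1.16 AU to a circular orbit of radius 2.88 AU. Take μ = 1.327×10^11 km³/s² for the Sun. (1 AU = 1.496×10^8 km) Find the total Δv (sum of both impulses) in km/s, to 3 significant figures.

In km: r₁ = 1.16 × 1.496×10^8 = 1.73536×10^8 km; r₂ = 2.88 × 1.496×10^8 = 4.30848×10^8 km.
Semi-major axis of the transfer orbit: a_t = (1.73536×10^8 + 4.30848×10^8)/2 = 3.02192×10^8 km.
At r₁ the circular-orbit speed is v₁ = √(μ/r₁) = 27.653 km/s.
On the transfer ellipse at r₁, v² = μ(2/r − 1/a) gives v_p = √[μ(2/r₁ − 1/a_t)] = 33.019 km/s.
First burn Δv₁ = |v_p − v₁| = 5.366 km/s.
Circular speed at r₂: v₂ = √(μ/r₂) = 17.550 km/s.
Transfer-orbit speed at r₂: v_a = √[μ(2/r₂ − 1/a_t)] = 13.299 km/s.
Second burn Δv₂ = |v₂ − v_a| = 4.251 km/s.
Δv = Δv₁ + Δv₂ = 5.366 + 4.251 = 9.617 km/s.

Δv = 9.62 km/s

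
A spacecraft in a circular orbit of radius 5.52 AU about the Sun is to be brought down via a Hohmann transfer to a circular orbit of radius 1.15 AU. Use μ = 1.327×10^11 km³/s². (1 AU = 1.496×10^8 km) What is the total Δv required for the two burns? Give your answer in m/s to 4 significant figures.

In km: r₁ = 5.52 × 1.496×10^8 = 8.25792×10^8 km; r₂ = 1.15 × 1.496×10^8 = 1.7204×10^8 km.
Semi-major axis of the transfer orbit: a_t = (8.25792×10^8 + 1.7204×10^8)/2 = 4.98916×10^8 km.
At r₁ the circular-orbit speed is v₁ = √(μ/r₁) = 12.677 km/s.
Transfer-orbit speed at r₁ (v² = μ(2/r − 1/a)): v_a = √[μ(2/r₁ − 1/a_t)] = 7.4439 km/s.
First burn Δv₁ = |v_a − v₁| = 5.233 km/s.
At r₂, v₂ = √(μ/r₂) = 27.773 km/s.
Transfer-orbit speed at r₂: v_p = √[μ(2/r₂ − 1/a_t)] = 35.731 km/s.
Second burn Δv₂ = |v₂ − v_p| = 7.958 km/s.
Δv = Δv₁ + Δv₂ = 5.233 + 7.958 = 13.19 km/s.

Δv = 13190 m/s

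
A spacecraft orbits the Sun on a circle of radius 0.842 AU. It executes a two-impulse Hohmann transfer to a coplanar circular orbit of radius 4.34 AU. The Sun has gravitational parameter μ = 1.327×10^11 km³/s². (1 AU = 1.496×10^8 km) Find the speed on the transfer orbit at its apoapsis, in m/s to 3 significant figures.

In km: r₁ = 0.842 × 1.496×10^8 = 1.259632×10^8 km; r₂ = 4.34 × 1.496×10^8 = 6.49264×10^8 km.
The Hohmann ellipse has a_t = (r₁ + r₂)/2 = 3.876136×10^8 km.
The apoapsis of the transfer ellipse is at r = 6.49264×10^8 km.
Vis-viva: v = √[μ(2/r − 1/a_t)] = √[1.327×10^11 × (2/6.49264×10^8 − 1/3.876136×10^8)] = 8.150 km/s.

v = 8150 m/s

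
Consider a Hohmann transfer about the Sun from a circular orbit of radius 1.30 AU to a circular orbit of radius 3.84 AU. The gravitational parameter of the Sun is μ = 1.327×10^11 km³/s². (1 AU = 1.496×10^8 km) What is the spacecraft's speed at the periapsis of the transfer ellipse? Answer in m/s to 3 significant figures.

v = 31900 m/s

In km: r₁ = 1.30 × 1.496×10^8 = 1.9448×10^8 km; r₂ = 3.84 × 1.496×10^8 = 5.74464×10^8 km.
Transfer-ellipse semi-major axis a_t = (r₁ + r₂)/2 = (1.9448×10^8 + 5.74464×10^8)/2 = 3.84472×10^8 km.
At periapsis, r = 1.9448×10^8 km.
Vis-viva: v = √[μ(2/r − 1/a_t)] = √[1.327×10^11 × (2/1.9448×10^8 − 1/3.84472×10^8)] = 31.93 km/s.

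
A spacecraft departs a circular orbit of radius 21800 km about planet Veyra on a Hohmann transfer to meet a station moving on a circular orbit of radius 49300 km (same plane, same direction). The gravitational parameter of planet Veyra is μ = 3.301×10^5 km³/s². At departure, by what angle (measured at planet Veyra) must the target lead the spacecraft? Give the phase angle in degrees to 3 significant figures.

φ = 69.8°

The Hohmann ellipse has a_t = (r₁ + r₂)/2 = 35550 km.
Transfer time t = π√(a_t³/μ) = 36650 s.
Target angular speed ω₂ = √(μ/r₂³) = 5.249×10^-5 rad/s.
Angle swept by the target during transfer: ω₂·t = 1.924 rad = 110.2°.
Arrival is 180° from departure on the ellipse, so φ = 180° − 110.2° = 69.8°.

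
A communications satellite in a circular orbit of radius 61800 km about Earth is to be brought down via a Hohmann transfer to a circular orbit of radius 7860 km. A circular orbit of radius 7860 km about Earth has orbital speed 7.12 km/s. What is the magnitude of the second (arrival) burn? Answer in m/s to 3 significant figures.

Δv₂ = 2360 m/s

From the circular-orbit relation v² = μ/r at r = 7860 km: μ = v²r = (7.12)² × 7860 = 3.98458×10^5 km³/s².
Transfer-ellipse semi-major axis a_t = (r₁ + r₂)/2 = (61800 + 7860)/2 = 34830 km.
Circular speed at r = 7860 km: v_c = √(μ/r) = 7.120 km/s.
Transfer-orbit speed at the same r (vis-viva, a = a_t): v_t = √[μ(2/r − 1/a_t)] = 9.484 km/s.
Δv₂ = |v_t − v_c| = |9.484 − 7.120| = 2.364 km/s.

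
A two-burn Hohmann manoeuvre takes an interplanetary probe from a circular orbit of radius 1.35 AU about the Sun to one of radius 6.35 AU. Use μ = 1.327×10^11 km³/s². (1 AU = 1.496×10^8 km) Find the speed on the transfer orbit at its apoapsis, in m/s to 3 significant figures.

v = 7000 m/s

In km: r₁ = 1.35 × 1.496×10^8 = 2.0196×10^8 km; r₂ = 6.35 × 1.496×10^8 = 9.4996×10^8 km.
The Hohmann ellipse has a_t = (r₁ + r₂)/2 = 5.7596×10^8 km.
The apoapsis of the transfer ellipse is at r = 9.4996×10^8 km.
Vis-viva: v = √[μ(2/r − 1/a_t)] = √[1.327×10^11 × (2/9.4996×10^8 − 1/5.7596×10^8)] = 6.999 km/s.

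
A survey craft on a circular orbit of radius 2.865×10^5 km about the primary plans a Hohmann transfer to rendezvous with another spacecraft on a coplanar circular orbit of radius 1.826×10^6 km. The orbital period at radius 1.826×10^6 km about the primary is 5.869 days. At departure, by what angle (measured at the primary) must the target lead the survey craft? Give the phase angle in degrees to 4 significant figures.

φ = 100.8°

From Kepler's third law T² = 4π²r³/μ at r = 1.826×10^6 km, T = 5.869 days = 5.869 × 86400 s = 5.070816×10^5 s: μ = 4π²r³/T² = 9.34773×10^8 km³/s².
The Hohmann ellipse has a_t = (r₁ + r₂)/2 = 1.05625×10^6 km.
Transfer time t = π√(a_t³/μ) = 1.1154×10^5 s.
Target angular speed ω₂ = √(μ/r₂³) = 1.2391×10^-5 rad/s.
Angle swept by the target during transfer: ω₂·t = 1.3821 rad = 79.19°.
Arrival is 180° from departure on the ellipse, so φ = 180° − 79.19° = 100.8°.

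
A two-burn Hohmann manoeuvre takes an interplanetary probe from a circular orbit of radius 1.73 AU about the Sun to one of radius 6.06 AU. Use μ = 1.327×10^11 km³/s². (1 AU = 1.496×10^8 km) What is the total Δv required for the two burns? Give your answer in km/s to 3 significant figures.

In km: r₁ = 1.73 × 1.496×10^8 = 2.58808×10^8 km; r₂ = 6.06 × 1.496×10^8 = 9.06576×10^8 km.
The Hohmann ellipse has a_t = (r₁ + r₂)/2 = 5.82692×10^8 km.
Circular speed at r₁: v₁ = √(μ/r₁) = √(1.327×10^11/2.58808×10^8) = 22.64366 km/s.
Transfer-orbit speed at r₁ (vis-viva): v_p = √[μ(2/r₁ − 1/a_t)] = 28.24419 km/s.
First burn Δv₁ = |v_p − v₁| = 5.601 km/s.
Circular speed at r₂: v₂ = √(μ/r₂) = 12.0986 km/s.
Transfer-orbit speed at r₂: v_a = √[μ(2/r₂ − 1/a_t)] = 8.06311 km/s.
Second burn Δv₂ = |v₂ − v_a| = 4.035 km/s.
Total Δv = Δv₁ + Δv₂ = 9.636 km/s.

Δv = 9.64 km/s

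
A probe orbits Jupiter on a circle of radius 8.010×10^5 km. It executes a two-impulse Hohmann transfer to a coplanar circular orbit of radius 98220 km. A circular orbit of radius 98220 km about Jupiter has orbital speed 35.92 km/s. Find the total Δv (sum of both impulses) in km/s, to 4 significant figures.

From the circular-orbit relation v² = μ/r at r = 98220 km: μ = v²r = (35.92)² × 98220 = 1.26728×10^8 km³/s².
Semi-major axis of the transfer orbit: a_t = (8.010×10^5 + 98220)/2 = 4.4961×10^5 km.
Circular speed at r₁: v₁ = √(μ/r₁) = √(1.26728×10^8/8.010×10^5) = 12.578 km/s.
Transfer-orbit speed at r₁ (v² = μ(2/r − 1/a)): v_a = √[μ(2/r₁ − 1/a_t)] = 5.8790 km/s.
First burn Δv₁ = |v_a − v₁| = 6.699 km/s.
Circular speed at r₂: v₂ = √(μ/r₂) = 35.92 km/s.
Transfer-orbit speed at r₂: v_p = √[μ(2/r₂ − 1/a_t)] = 47.94 km/s.
Second burn Δv₂ = |v₂ − v_p| = 12.02 km/s.
Total Δv = Δv₁ + Δv₂ = 18.72 km/s.

Δv = 18.72 km/s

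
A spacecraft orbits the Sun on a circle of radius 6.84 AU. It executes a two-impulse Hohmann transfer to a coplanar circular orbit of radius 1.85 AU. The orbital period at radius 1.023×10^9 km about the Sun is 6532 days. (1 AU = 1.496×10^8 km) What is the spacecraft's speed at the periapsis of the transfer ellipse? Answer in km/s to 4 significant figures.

From Kepler's third law T² = 4π²r³/μ at r = 1.023×10^9 km, T = 6532 days = 6532 × 86400 s = 5.643648×10^8 s: μ = 4π²r³/T² = 1.32699×10^11 km³/s².
In km: r₁ = 6.84 × 1.496×10^8 = 1.023264×10^9 km; r₂ = 1.85 × 1.496×10^8 = 2.7676×10^8 km.
Semi-major axis of the transfer orbit: a_t = (1.023264×10^9 + 2.7676×10^8)/2 = 6.50012×10^8 km.
The periapsis of the transfer ellipse is at r = 2.7676×10^8 km.
Applying v² = μ(2/r − 1/a_t): v = 27.47 km/s.

v = 27.47 km/s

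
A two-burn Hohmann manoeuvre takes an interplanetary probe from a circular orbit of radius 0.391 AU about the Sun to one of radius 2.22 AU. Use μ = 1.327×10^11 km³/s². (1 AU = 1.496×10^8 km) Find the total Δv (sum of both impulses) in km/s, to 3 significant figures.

Δv = 23.5 km/s

In km: r₁ = 0.391 × 1.496×10^8 = 5.84936×10^7 km; r₂ = 2.22 × 1.496×10^8 = 3.32112×10^8 km.
Transfer-ellipse semi-major axis a_t = (r₁ + r₂)/2 = (5.84936×10^7 + 3.32112×10^8)/2 = 1.953028×10^8 km.
Circular speed at r₁: v₁ = √(μ/r₁) = √(1.327×10^11/5.84936×10^7) = 47.63 km/s.
Transfer-orbit speed at r₁ (vis-viva equation): v_p = √[μ(2/r₁ − 1/a_t)] = 62.11 km/s.
First burn Δv₁ = |v_p − v₁| = 14.48 km/s.
Circular speed at r₂: v₂ = √(μ/r₂) = 19.99 km/s.
Transfer-orbit speed at r₂: v_a = √[μ(2/r₂ − 1/a_t)] = 10.94 km/s.
Second burn Δv₂ = |v₂ − v_a| = 9.050 km/s.
Δv = Δv₁ + Δv₂ = 14.48 + 9.050 = 23.53 km/s.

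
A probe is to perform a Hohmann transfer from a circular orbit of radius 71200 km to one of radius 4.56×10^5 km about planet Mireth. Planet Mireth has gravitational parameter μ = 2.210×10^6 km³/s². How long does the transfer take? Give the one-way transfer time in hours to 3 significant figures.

Transfer-ellipse semi-major axis a_t = (r₁ + r₂)/2 = (71200 + 4.560×10^5)/2 = 2.636×10^5 km.
Half the transfer-orbit period gives t = π√(a_t³/μ) = 2.860×10^5 s.
Converting: 2.860×10^5 s ÷ 3600 s/hour = 79.4 hours.

t = 79.4 hours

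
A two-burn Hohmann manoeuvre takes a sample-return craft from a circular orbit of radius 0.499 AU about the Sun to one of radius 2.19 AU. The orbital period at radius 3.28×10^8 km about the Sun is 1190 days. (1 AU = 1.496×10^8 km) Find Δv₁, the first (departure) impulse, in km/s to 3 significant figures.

From Kepler's third law T² = 4π²r³/μ at r = 3.28×10^8 km, T = 1190 days = 1190 × 86400 s = 1.02816×10^8 s: μ = 4π²r³/T² = 1.31783×10^11 km³/s².
In km: r₁ = 0.499 × 1.496×10^8 = 7.46504×10^7 km; r₂ = 2.19 × 1.496×10^8 = 3.27624×10^8 km.
The Hohmann ellipse has a_t = (r₁ + r₂)/2 = 2.011372×10^8 km.
On the circular orbit at r = 7.46504×10^7 km, v_c = √(μ/r) = 42.016 km/s.
Transfer-orbit speed at the same r (vis-viva, a = a_t): v_t = √[μ(2/r − 1/a_t)] = 53.624 km/s.
Δv₁ = |v_t − v_c| = |53.624 − 42.016| = 11.61 km/s.

Δv₁ = 11.6 km/s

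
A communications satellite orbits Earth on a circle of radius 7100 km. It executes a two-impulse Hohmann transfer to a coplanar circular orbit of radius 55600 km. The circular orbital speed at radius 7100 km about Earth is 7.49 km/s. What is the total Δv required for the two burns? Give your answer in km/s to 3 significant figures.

Δv = 3.89 km/s

From the circular-orbit relation v² = μ/r at r = 7100 km: μ = v²r = (7.49)² × 7100 = 3.98311×10^5 km³/s².
Transfer-ellipse semi-major axis a_t = (r₁ + r₂)/2 = (7100 + 55600)/2 = 31350 km.
At r₁ the circular-orbit speed is v₁ = √(μ/r₁) = 7.490 km/s.
On the transfer ellipse at r₁, vis-viva equation gives v_p = √[μ(2/r₁ − 1/a_t)] = 9.975 km/s.
First burn Δv₁ = |v_p − v₁| = 2.485 km/s.
At r₂, v₂ = √(μ/r₂) = 2.677 km/s.
Transfer-orbit speed at r₂: v_a = √[μ(2/r₂ − 1/a_t)] = 1.274 km/s.
Second burn Δv₂ = |v₂ − v_a| = 1.403 km/s.
Δv = Δv₁ + Δv₂ = 2.485 + 1.403 = 3.888 km/s.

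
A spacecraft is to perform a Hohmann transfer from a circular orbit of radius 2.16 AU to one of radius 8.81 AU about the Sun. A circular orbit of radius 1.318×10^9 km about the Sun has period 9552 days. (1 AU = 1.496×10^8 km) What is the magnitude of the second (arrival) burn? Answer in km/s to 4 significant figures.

Δv₂ = 3.737 km/s

From Kepler's third law T² = 4π²r³/μ at r = 1.318×10^9 km, T = 9552 days = 9552 × 86400 s = 8.252928×10^8 s: μ = 4π²r³/T² = 1.32706×10^11 km³/s².
In km: r₁ = 2.16 × 1.496×10^8 = 3.23136×10^8 km; r₂ = 8.81 × 1.496×10^8 = 1.317976×10^9 km.
Transfer-ellipse semi-major axis a_t = (r₁ + r₂)/2 = (3.23136×10^8 + 1.317976×10^9)/2 = 8.20556×10^8 km.
On the circular orbit at r = 1.317976×10^9 km, v_c = √(μ/r) = 10.034 km/s.
Vis-viva on the transfer ellipse at r = 1.317976×10^9 km gives v_t = √[μ(2/r − 1/a_t)] = 6.2969 km/s.
Δv₂ = |v_t − v_c| = |6.2969 − 10.034| = 3.737 km/s.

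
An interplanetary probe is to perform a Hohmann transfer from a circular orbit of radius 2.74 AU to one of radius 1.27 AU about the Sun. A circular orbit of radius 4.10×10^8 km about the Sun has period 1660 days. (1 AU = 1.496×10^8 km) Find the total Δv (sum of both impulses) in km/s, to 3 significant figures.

From Kepler's third law T² = 4π²r³/μ at r = 4.10×10^8 km, T = 1660 days = 1660 × 86400 s = 1.43424×10^8 s: μ = 4π²r³/T² = 1.32272×10^11 km³/s².
In km: r₁ = 2.74 × 1.496×10^8 = 4.09904×10^8 km; r₂ = 1.27 × 1.496×10^8 = 1.89992×10^8 km.
Transfer-ellipse semi-major axis a_t = (r₁ + r₂)/2 = (4.09904×10^8 + 1.89992×10^8)/2 = 2.99948×10^8 km.
Circular speed at r₁: v₁ = √(μ/r₁) = √(1.32272×10^11/4.09904×10^8) = 17.964 km/s.
Transfer-orbit speed at r₁ (v² = μ(2/r − 1/a)): v_a = √[μ(2/r₁ − 1/a_t)] = 14.297 km/s.
First burn Δv₁ = |v_a − v₁| = 3.667 km/s.
At r₂, v₂ = √(μ/r₂) = 26.386 km/s.
Transfer-orbit speed at r₂: v_p = √[μ(2/r₂ − 1/a_t)] = 30.845 km/s.
Second burn Δv₂ = |v₂ − v_p| = 4.459 km/s.
Total Δv = Δv₁ + Δv₂ = 8.126 km/s.

Δv = 8.13 km/s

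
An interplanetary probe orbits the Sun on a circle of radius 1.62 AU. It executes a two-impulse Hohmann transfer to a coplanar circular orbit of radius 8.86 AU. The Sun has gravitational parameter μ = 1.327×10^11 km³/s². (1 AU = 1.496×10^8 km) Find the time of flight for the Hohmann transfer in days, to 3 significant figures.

t = 2190 days

In km: r₁ = 1.62 × 1.496×10^8 = 2.42352×10^8 km; r₂ = 8.86 × 1.496×10^8 = 1.325456×10^9 km.
Transfer-ellipse semi-major axis a_t = (r₁ + r₂)/2 = (2.42352×10^8 + 1.325456×10^9)/2 = 7.83904×10^8 km.
Transfer time t = π√(a_t³/μ) = π√((7.83904×10^8)³ / 1.327×10^11) = 1.893×10^8 s.
Converting: 1.893×10^8 s ÷ 86400 s/day = 2190 days.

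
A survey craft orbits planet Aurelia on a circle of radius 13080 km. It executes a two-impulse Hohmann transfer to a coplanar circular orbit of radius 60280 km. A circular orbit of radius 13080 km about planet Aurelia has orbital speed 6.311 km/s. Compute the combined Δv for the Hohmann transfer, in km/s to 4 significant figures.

From the circular-orbit relation v² = μ/r at r = 13080 km: μ = v²r = (6.311)² × 13080 = 5.20960×10^5 km³/s².
Transfer-ellipse semi-major axis a_t = (r₁ + r₂)/2 = (13080 + 60280)/2 = 36680 km.
Circular speed at r₁: v₁ = √(μ/r₁) = √(5.20960×10^5/13080) = 6.3110 km/s.
On the transfer ellipse at r₁, vis-viva equation gives v_p = √[μ(2/r₁ − 1/a_t)] = 8.0904 km/s.
First burn Δv₁ = |v_p − v₁| = 1.7794 km/s.
Circular speed at r₂: v₂ = √(μ/r₂) = 2.9398 km/s.
Transfer-orbit speed at r₂: v_a = √[μ(2/r₂ − 1/a_t)] = 1.7555 km/s.
Second burn Δv₂ = |v₂ − v_a| = 1.1843 km/s.
Total Δv = Δv₁ + Δv₂ = 2.964 km/s.

Δv = 2.964 km/s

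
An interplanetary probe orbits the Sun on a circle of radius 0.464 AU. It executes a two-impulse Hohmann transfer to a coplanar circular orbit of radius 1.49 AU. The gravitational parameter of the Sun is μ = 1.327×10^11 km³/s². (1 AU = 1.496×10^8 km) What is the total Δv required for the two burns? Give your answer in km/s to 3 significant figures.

Δv = 17.9 km/s

In km: r₁ = 0.464 × 1.496×10^8 = 6.94144×10^7 km; r₂ = 1.49 × 1.496×10^8 = 2.22904×10^8 km.
Transfer-ellipse semi-major axis a_t = (r₁ + r₂)/2 = (6.94144×10^7 + 2.22904×10^8)/2 = 1.461592×10^8 km.
At r₁ the circular-orbit speed is v₁ = √(μ/r₁) = 43.723 km/s.
Transfer-orbit speed at r₁ (v² = μ(2/r − 1/a)): v_p = √[μ(2/r₁ − 1/a_t)] = 53.995 km/s.
First burn Δv₁ = |v_p − v₁| = 10.272 km/s.
At r₂, v₂ = √(μ/r₂) = 24.3993 km/s.
Transfer-orbit speed at r₂: v_a = √[μ(2/r₂ − 1/a_t)] = 16.8147 km/s.
Second burn Δv₂ = |v₂ − v_a| = 7.5846 km/s.
Total Δv = Δv₁ + Δv₂ = 17.86 km/s.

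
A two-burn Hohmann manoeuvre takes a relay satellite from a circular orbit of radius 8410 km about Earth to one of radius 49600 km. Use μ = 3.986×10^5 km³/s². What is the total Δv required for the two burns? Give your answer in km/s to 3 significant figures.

Δv = 3.43 km/s

Transfer-ellipse semi-major axis a_t = (r₁ + r₂)/2 = (8410 + 49600)/2 = 29005 km.
Circular speed at r₁: v₁ = √(μ/r₁) = √(3.986×10^5/8410) = 6.88447 km/s.
On the transfer ellipse at r₁, v² = μ(2/r − 1/a) gives v_p = √[μ(2/r₁ − 1/a_t)] = 9.00275 km/s.
First burn Δv₁ = |v_p − v₁| = 2.1183 km/s.
Circular speed at r₂: v₂ = √(μ/r₂) = 2.83484 km/s.
Transfer-orbit speed at r₂: v_a = √[μ(2/r₂ − 1/a_t)] = 1.52647 km/s.
Second burn Δv₂ = |v₂ − v_a| = 1.3084 km/s.
Total Δv = Δv₁ + Δv₂ = 3.427 km/s.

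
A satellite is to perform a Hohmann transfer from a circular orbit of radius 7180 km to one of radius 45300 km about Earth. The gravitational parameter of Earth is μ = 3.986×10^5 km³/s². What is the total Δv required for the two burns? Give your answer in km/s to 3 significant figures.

Δv = 3.75 km/s

Semi-major axis of the transfer orbit: a_t = (7180 + 45300)/2 = 26240 km.
Circular speed at r₁: v₁ = √(μ/r₁) = √(3.986×10^5/7180) = 7.451 km/s.
On the transfer ellipse at r₁, vis-viva equation gives v_p = √[μ(2/r₁ − 1/a_t)] = 9.790 km/s.
First burn Δv₁ = |v_p − v₁| = 2.339 km/s.
At r₂, v₂ = √(μ/r₂) = 2.9663 km/s.
Transfer-orbit speed at r₂: v_a = √[μ(2/r₂ − 1/a_t)] = 1.5517 km/s.
Second burn Δv₂ = |v₂ − v_a| = 1.415 km/s.
Δv = Δv₁ + Δv₂ = 2.339 + 1.415 = 3.754 km/s.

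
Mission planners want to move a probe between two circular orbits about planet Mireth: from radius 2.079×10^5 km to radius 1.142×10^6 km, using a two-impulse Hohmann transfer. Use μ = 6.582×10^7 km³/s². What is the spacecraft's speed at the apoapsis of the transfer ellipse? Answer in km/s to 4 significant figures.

Semi-major axis of the transfer orbit: a_t = (2.079×10^5 + 1.142×10^6)/2 = 6.7495×10^5 km.
The apoapsis of the transfer ellipse is at r = 1.142×10^6 km.
From the vis-viva equation, v = √[μ(2/r − 1/a_t)] = 4.213 km/s.

v = 4.213 km/s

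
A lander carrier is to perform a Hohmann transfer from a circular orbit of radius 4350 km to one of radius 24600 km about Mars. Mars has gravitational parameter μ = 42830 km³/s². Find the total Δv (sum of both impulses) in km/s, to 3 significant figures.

Δv = 1.55 km/s

The Hohmann ellipse has a_t = (r₁ + r₂)/2 = 14475 km.
At r₁ the circular-orbit speed is v₁ = √(μ/r₁) = 3.1378 km/s.
Transfer-orbit speed at r₁ (vis-viva equation): v_p = √[μ(2/r₁ − 1/a_t)] = 4.0906 km/s.
First burn Δv₁ = |v_p − v₁| = 0.9528 km/s.
At r₂, v₂ = √(μ/r₂) = 1.3195 km/s.
Transfer-orbit speed at r₂: v_a = √[μ(2/r₂ − 1/a_t)] = 0.72334 km/s.
Second burn Δv₂ = |v₂ − v_a| = 0.5962 km/s.
Total Δv = Δv₁ + Δv₂ = 1.549 km/s.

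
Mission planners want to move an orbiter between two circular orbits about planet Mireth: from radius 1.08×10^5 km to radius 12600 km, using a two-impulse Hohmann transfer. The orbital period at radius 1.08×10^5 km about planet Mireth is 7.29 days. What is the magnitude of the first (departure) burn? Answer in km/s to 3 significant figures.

From Kepler's third law T² = 4π²r³/μ at r = 1.08×10^5 km, T = 7.29 days = 7.29 × 86400 s = 6.29856×10^5 s: μ = 4π²r³/T² = 1.25357×10^5 km³/s².
Semi-major axis of the transfer orbit: a_t = (1.080×10^5 + 12600)/2 = 60300 km.
On the circular orbit at r = 1.080×10^5 km, v_c = √(μ/r) = 1.0774 km/s.
Vis-viva on the transfer ellipse at r = 1.080×10^5 km gives v_t = √[μ(2/r − 1/a_t)] = 0.49248 km/s.
Δv₁ = |v_t − v_c| = |0.49248 − 1.0774| = 0.5849 km/s.

Δv₁ = 0.585 km/s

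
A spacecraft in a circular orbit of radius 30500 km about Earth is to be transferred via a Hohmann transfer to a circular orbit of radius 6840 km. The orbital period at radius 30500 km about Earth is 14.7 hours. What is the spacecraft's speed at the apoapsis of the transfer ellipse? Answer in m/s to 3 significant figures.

From Kepler's third law T² = 4π²r³/μ at r = 30500 km, T = 14.7 hours = 14.7 × 3600 s = 52920 s: μ = 4π²r³/T² = 3.99963×10^5 km³/s².
Transfer-ellipse semi-major axis a_t = (r₁ + r₂)/2 = (30500 + 6840)/2 = 18670 km.
At apoapsis, r = 30500 km.
From the vis-viva equation, v = √[μ(2/r − 1/a_t)] = 2.192 km/s.

v = 2190 m/s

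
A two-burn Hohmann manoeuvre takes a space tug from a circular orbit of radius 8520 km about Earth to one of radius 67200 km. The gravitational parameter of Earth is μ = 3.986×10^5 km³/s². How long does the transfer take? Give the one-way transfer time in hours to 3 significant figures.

t = 10.2 hours

Transfer-ellipse semi-major axis a_t = (r₁ + r₂)/2 = (8520 + 67200)/2 = 37860 km.
By Kepler's third law the transfer-orbit period is T = 2π√(a_t³/μ), so t = T/2 = 36660 s.
Converting: 36660 s ÷ 3600 s/hour = 10.2 hours.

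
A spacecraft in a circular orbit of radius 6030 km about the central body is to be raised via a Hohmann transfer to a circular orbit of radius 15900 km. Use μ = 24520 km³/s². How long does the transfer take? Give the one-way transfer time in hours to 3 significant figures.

The Hohmann ellipse has a_t = (r₁ + r₂)/2 = 10965 km.
Half the transfer-orbit period gives t = π√(a_t³/μ) = 23040 s.
Converting: 23040 s ÷ 3600 s/hour = 6.40 hours.

t = 6.40 hours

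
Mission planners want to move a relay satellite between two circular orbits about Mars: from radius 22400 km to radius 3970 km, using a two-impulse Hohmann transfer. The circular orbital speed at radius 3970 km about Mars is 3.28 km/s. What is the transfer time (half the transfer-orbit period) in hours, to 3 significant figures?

t = 6.39 hours

From the circular-orbit relation v² = μ/r at r = 3970 km: μ = v²r = (3.28)² × 3970 = 42710.8 km³/s².
Transfer-ellipse semi-major axis a_t = (r₁ + r₂)/2 = (22400 + 3970)/2 = 13185 km.
By Kepler's third law the transfer-orbit period is T = 2π√(a_t³/μ), so t = T/2 = 23010 s.
Converting: 23010 s ÷ 3600 s/hour = 6.39 hours.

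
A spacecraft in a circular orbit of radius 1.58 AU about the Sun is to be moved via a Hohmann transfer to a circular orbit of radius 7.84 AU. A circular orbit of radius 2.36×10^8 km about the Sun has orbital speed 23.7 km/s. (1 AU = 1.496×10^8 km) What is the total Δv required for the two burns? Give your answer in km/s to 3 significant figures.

Δv = 11.3 km/s

From the circular-orbit relation v² = μ/r at r = 2.36×10^8 km: μ = v²r = (23.7)² × 2.36×10^8 = 1.32559×10^11 km³/s².
In km: r₁ = 1.58 × 1.496×10^8 = 2.36368×10^8 km; r₂ = 7.84 × 1.496×10^8 = 1.172864×10^9 km.
Semi-major axis of the transfer orbit: a_t = (2.36368×10^8 + 1.172864×10^9)/2 = 7.04616×10^8 km.
Circular speed at r₁: v₁ = √(μ/r₁) = √(1.32559×10^11/2.36368×10^8) = 23.6815 km/s.
On the transfer ellipse at r₁, v² = μ(2/r − 1/a) gives v_p = √[μ(2/r₁ − 1/a_t)] = 30.5533 km/s.
First burn Δv₁ = |v_p − v₁| = 6.872 km/s.
At r₂, v₂ = √(μ/r₂) = 10.631 km/s.
Transfer-orbit speed at r₂: v_a = √[μ(2/r₂ − 1/a_t)] = 6.1574 km/s.
Second burn Δv₂ = |v₂ − v_a| = 4.474 km/s.
Δv = Δv₁ + Δv₂ = 6.872 + 4.474 = 11.35 km/s.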